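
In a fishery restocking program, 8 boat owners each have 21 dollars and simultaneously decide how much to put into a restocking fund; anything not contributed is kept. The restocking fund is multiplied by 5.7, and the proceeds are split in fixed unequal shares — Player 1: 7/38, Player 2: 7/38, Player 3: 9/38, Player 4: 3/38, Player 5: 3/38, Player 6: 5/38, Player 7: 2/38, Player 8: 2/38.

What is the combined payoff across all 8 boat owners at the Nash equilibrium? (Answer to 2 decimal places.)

Each unit j contributes comes back to j as 5.7 × (j's share), so j prefers to contribute only if that share exceeds 1/5.7 = 0.1754; otherwise keeping the unit dominates.
Player 1, Player 2 and Player 3 are above the threshold, contributing 21 each; the remaining 5 contribute 0. Total contributed: 63.
The restocking fund pays out 5.7 × 63 = 359.10 in total (split across the unequal shares, but the aggregate is all that matters for the group sum).
The 5 free-riders keep 21 each, adding 105. Group total = 105 + 359.10 = 464.10.

464.10 dollars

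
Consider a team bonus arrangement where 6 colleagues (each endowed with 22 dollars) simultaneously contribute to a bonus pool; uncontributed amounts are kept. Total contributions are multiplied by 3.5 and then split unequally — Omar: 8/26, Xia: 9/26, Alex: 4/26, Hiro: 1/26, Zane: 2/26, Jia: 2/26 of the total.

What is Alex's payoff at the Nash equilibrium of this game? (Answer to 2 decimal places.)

Each unit j contributes comes back to j as 3.5 × (j's share), so j prefers to contribute only if that share exceeds 1/3.5 = 0.2857; otherwise keeping the unit dominates.
The shares above 0.2857 belong to Omar and Xia, contributing 22 each; the remaining 4 contribute 0. Total contributed: 44.
Alex keeps 22 and receives 3.5 × 44 × 4/26 = 23.69 from the bonus pool, for a payoff of 45.69.

45.69 dollars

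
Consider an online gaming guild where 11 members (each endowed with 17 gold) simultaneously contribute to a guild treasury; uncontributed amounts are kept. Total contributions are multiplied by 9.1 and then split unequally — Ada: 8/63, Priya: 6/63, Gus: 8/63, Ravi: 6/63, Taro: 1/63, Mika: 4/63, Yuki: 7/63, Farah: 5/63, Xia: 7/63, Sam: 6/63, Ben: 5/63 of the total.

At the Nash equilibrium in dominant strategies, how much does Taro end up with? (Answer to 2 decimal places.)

Player j's private return per contributed unit is 9.1 × (j's share). Contributing is weakly dominant for j when that share is at least 1/9.1 = 0.1099, and contributing 0 is dominant otherwise.
Ada, Gus, Yuki and Xia clear that bar, contributing 17 each; the remaining 7 contribute 0. Total contributed: 68.
Taro keeps 17 and receives 9.1 × 68 × 1/63 = 9.82 from the guild treasury, for a payoff of 26.82.

26.82 gold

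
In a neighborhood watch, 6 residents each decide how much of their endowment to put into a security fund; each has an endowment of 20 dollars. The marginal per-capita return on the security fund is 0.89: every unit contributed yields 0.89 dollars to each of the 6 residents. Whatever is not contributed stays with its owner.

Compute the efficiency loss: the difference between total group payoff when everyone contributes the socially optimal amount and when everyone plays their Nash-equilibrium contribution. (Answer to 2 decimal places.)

The private return per contributed unit is 0.89 < 1, so contributing 0 is dominant for every player. At the Nash equilibrium everyone keeps their 20, and the group total is 6 × 20 = 120.
Each contributed unit returns 5.340 to the group as a whole (0.89 to each of 6 players), which exceeds 1, so the social optimum is full contribution: group total = 5.340 × 120 = 640.80.
Efficiency loss = 640.80 − 120 = 520.80.

520.80 dollars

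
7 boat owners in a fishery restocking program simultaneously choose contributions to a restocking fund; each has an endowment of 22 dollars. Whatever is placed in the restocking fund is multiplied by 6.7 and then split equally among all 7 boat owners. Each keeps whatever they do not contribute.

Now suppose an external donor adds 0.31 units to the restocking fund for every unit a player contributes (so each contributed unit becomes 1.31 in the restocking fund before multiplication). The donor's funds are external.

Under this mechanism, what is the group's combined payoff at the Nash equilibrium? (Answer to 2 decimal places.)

With the mechanism, a contributed unit returns 6.7 × 1.31 / 7 = 1.2539 per unit of net cost to the contributor — now above 1 — so contributing fully is weakly dominant for every player.
At the Nash equilibrium everyone contributes 22. Group total payoff = 6.7 × 1.31 × 154 = 1351.66.

1351.66 dollars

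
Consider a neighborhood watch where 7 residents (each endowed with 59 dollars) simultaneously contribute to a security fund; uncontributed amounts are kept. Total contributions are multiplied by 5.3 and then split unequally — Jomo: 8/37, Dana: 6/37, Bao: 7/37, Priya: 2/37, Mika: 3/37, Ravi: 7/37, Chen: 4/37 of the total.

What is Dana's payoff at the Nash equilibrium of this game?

211.12 dollars

For player j, contributing a unit is worthwhile iff 5.3 × (j's share) ≥ 1, i.e. iff j's share is at least 0.1887.
The shares above 0.1887 belong to Jomo, Bao and Ravi, contributing 59 each; the remaining 4 contribute 0. Total contributed: 177.
Dana keeps 59 and receives 5.3 × 177 × 6/37 = 152.12 from the security fund, for a payoff of 211.12.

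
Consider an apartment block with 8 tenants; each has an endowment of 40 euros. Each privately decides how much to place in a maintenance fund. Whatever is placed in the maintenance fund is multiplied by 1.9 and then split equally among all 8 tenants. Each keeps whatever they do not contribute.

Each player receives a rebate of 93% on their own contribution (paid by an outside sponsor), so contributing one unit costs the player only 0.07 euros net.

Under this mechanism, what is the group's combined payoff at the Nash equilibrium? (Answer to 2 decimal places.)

905.60 euros

With the mechanism, a contributed unit returns (1.9/8) / 0.07 = 3.3929 per unit of net cost to the contributor — now above 1 — so contributing fully is weakly dominant for every player.
At the Nash equilibrium everyone contributes 40. Group total payoff = 8 × (40 × 0.93 + 1.9 × 40) = 905.60.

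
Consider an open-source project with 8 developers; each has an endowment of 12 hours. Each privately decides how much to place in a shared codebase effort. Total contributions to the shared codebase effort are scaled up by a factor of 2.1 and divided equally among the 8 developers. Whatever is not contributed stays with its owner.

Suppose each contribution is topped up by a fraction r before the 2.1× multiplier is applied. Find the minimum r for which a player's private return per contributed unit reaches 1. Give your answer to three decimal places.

With matching at rate r, one contributed unit becomes (1 + r) in the shared codebase effort and returns 2.1 × (1 + r) / 8 to the contributor.
Setting this equal to 1: 1 + r = 8/2.1 = 3.8095.
So the minimum matching rate is r = 3.8095 − 1 = 2.810.

2.810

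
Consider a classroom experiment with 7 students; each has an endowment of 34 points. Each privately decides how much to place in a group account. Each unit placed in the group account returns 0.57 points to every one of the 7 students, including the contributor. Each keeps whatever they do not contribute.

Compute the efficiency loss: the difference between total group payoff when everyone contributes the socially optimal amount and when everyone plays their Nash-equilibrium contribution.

711.62 points

The private return per contributed unit is 0.57 < 1, so contributing 0 is dominant for every player. At the Nash equilibrium everyone keeps their 34, and the group total is 7 × 34 = 238.
Each contributed unit returns 3.990 to the group as a whole (0.57 to each of 7 players), which exceeds 1, so the social optimum is full contribution: group total = 3.990 × 238 = 949.62.
Efficiency loss = 949.62 − 238 = 711.62.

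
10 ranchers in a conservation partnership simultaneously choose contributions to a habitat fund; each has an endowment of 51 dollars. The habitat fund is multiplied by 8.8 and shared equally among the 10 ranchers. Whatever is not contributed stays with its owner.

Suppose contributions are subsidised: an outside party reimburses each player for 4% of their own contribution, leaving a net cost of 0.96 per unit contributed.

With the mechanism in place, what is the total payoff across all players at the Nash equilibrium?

With the mechanism, a contributed unit returns (8.8/10) / 0.96 = 0.9167 per unit of net cost — still below 1 — so contributing 0 remains dominant for every player.
Everyone keeps their endowment and the group total is 10 × 51 = 510.

510.00 dollars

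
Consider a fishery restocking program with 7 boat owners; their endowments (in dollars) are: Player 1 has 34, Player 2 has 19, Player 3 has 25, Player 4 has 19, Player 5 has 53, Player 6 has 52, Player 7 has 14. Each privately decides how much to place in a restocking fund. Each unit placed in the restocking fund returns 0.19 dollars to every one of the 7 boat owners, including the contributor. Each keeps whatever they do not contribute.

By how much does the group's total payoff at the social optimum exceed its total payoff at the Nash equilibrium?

The private return per contributed unit is 0.19 < 1 for everyone, so the Nash equilibrium is zero contribution and the group total is Σ E_j = 34 + 19 + 25 + 19 + 53 + 52 + 14 = 216.
Each contributed unit returns 1.330 to the group, so the social optimum is full contribution by everyone: group total = 1.330 × 216 = 287.28.
Efficiency loss = (1.330 − 1) × 216 = 71.28.

71.28 dollars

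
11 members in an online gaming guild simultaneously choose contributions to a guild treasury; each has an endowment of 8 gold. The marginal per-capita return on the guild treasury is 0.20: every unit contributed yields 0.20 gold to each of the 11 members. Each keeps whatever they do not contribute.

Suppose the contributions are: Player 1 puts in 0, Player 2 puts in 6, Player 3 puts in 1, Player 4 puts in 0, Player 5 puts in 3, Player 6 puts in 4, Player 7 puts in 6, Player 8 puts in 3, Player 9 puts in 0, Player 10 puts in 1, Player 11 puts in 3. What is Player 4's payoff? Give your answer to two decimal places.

13.40 gold

Total contributed: 0 + 6 + 1 + 0 + 3 + 4 + 6 + 3 + 0 + 1 + 3 = 27.
Each receives 0.20 × 27 = 5.40 from the guild treasury.
Player 4 keeps 8 − 0 = 8, so Player 4's payoff is 8 + 5.40 = 13.40.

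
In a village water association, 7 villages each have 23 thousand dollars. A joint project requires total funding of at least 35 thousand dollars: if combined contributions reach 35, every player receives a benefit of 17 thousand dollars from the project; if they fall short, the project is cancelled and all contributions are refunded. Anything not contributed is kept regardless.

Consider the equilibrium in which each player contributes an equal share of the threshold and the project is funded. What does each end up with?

35 thousand dollars

Equal share of the threshold: 35/7 = 5.
At this profile no one gains by cutting their contribution: any cut drops the total below 35, the project is cancelled, contributions are refunded, and the deviator ends with 23, which is less than 23 − 5 + 17 = 35. Contributing more than 5 just wastes the excess. So contributing exactly 5 is a best response.
Each player's payoff: 23 − 5 + 17 = 35.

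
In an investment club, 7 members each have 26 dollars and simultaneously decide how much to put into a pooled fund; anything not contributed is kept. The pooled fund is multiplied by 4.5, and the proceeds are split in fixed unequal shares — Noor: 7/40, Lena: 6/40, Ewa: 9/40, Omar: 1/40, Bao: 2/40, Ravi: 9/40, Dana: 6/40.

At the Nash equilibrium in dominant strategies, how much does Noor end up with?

For player j, contributing a unit is worthwhile iff 4.5 × (j's share) ≥ 1, i.e. iff j's share is at least 0.2222.
Ewa and Ravi clear that bar, contributing 26 each; the remaining 5 contribute 0. Total contributed: 52.
Noor keeps 26 and receives 4.5 × 52 × 7/40 = 40.95 from the pooled fund, for a payoff of 66.95.

66.95 dollars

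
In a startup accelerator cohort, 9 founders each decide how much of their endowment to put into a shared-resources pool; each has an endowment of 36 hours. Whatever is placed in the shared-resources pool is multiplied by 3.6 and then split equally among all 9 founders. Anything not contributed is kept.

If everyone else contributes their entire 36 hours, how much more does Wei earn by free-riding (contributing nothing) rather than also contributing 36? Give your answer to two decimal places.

21.60 hours

Switching from a contribution of 36 to 0 lets Wei keep an extra 36 hours, but lowers the shared-resources pool by 36, which costs Wei their own share of that drop: 3.6/9 × 36 = 14.40.
Net gain = 36 − 14.40 = 21.60. The private return per contributed unit (0.4000) is below 1, so free-riding is indeed the best response regardless of what the others do.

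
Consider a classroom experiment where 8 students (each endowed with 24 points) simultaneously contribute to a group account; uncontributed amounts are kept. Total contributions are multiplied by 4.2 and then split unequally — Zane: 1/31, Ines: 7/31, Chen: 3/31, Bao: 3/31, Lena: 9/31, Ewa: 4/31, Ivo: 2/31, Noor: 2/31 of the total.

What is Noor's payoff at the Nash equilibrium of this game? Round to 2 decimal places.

Player j's private return per contributed unit is 4.2 × (j's share). Contributing is weakly dominant for j when that share is at least 1/4.2 = 0.2381, and contributing 0 is dominant otherwise.
Only Lena (9/31) clears that bar, contributing 24; the remaining 7 contribute 0. Total contributed: 24.
Noor keeps 24 and receives 4.2 × 24 × 2/31 = 6.50 from the group account, for a payoff of 30.50.

30.50 points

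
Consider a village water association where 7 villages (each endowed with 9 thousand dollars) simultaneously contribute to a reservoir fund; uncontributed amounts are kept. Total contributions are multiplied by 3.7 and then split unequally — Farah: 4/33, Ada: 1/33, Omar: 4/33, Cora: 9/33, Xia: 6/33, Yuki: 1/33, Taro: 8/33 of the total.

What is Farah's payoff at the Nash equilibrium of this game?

Player j's private return per contributed unit is 3.7 × (j's share). Contributing is weakly dominant for j when that share is at least 1/3.7 = 0.2703, and contributing 0 is dominant otherwise.
The only share above 0.2703 is Cora's 9/33, contributing 9; the remaining 6 contribute 0. Total contributed: 9.
Farah keeps 9 and receives 3.7 × 9 × 4/33 = 4.04 from the reservoir fund, for a payoff of 13.04.

13.04 thousand dollars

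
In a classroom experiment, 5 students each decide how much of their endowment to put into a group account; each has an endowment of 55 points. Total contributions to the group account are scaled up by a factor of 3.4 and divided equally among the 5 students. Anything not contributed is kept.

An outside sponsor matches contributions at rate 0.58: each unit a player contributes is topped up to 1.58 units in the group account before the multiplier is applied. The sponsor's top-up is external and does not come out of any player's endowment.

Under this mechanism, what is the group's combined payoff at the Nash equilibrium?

Under the mechanism each unit contributed yields 3.4 × 1.58 / 5 = 1.0744 back to its contributor per unit of net cost, which exceeds 1, making full contribution the dominant choice for everyone.
At the Nash equilibrium everyone contributes 55. Group total payoff = 3.4 × 1.58 × 275 = 1477.30.

1477.30 points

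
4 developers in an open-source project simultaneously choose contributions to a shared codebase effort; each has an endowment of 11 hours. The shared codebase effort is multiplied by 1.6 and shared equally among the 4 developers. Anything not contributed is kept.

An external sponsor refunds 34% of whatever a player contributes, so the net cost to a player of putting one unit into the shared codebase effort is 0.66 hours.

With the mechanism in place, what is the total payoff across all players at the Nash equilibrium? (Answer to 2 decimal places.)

44.00 hours

Even with the mechanism, each unit contributed returns only (1.6/4) / 0.66 = 0.6061 per unit of net cost, so contributing nothing is still dominant.
Everyone keeps their endowment and the group total is 4 × 11 = 44.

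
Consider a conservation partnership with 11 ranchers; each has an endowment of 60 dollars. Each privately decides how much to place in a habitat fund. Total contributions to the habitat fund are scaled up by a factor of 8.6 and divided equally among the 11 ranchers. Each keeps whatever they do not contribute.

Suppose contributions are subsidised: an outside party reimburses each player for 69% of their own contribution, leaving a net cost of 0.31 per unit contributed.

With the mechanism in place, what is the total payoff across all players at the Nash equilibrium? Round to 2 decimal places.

The effective private return per unit is now (8.6/11) / 0.31 = 2.5220 > 1, so every player's dominant strategy flips to full contribution.
So the Nash equilibrium is full contribution by all 11; the group earns 11 × (60 × 0.69 + 8.6 × 60) = 6131.40.

6131.40 dollars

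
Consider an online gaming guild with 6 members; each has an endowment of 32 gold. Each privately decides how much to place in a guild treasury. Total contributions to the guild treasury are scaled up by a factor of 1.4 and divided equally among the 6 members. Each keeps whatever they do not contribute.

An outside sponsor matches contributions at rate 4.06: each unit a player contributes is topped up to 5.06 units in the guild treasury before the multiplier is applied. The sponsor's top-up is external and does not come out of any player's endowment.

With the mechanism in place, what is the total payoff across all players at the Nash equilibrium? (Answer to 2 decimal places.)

Under the mechanism each unit contributed yields 1.4 × 5.06 / 6 = 1.1807 back to its contributor per unit of net cost, which exceeds 1, making full contribution the dominant choice for everyone.
At the Nash equilibrium everyone contributes 32. Group total payoff = 1.4 × 5.06 × 192 = 1360.13.

1360.13 gold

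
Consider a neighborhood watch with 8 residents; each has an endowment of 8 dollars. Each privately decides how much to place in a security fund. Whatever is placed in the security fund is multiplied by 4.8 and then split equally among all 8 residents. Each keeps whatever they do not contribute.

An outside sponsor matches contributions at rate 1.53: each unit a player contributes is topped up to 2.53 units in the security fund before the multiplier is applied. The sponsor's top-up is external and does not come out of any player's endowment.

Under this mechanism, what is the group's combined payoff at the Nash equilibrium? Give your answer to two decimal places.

The effective private return per unit is now 4.8 × 2.53 / 8 = 1.5180 > 1, so every player's dominant strategy flips to full contribution.
At the Nash equilibrium everyone contributes 8. Group total payoff = 4.8 × 2.53 × 64 = 777.22.

777.22 dollars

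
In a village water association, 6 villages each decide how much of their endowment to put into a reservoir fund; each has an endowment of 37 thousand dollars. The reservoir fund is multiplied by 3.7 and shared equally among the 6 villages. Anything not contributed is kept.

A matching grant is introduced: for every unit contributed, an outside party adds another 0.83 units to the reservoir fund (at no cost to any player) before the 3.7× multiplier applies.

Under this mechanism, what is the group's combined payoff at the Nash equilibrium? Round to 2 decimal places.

With the mechanism, a contributed unit returns 3.7 × 1.83 / 6 = 1.1285 per unit of net cost to the contributor — now above 1 — so contributing fully is weakly dominant for every player.
So the Nash equilibrium is full contribution by all 6; the group earns 3.7 × 1.83 × 222 = 1503.16.

1503.16 thousand dollars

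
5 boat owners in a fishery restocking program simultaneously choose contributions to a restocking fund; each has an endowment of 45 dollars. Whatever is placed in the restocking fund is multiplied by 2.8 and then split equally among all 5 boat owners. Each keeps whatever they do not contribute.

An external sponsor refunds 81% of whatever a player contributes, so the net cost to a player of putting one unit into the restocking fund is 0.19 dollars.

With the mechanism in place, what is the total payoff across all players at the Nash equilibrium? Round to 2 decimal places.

812.25 dollars

The effective private return per unit is now (2.8/5) / 0.19 = 2.9474 > 1, so every player's dominant strategy flips to full contribution.
So the Nash equilibrium is full contribution by all 5; the group earns 5 × (45 × 0.81 + 2.8 × 45) = 812.25.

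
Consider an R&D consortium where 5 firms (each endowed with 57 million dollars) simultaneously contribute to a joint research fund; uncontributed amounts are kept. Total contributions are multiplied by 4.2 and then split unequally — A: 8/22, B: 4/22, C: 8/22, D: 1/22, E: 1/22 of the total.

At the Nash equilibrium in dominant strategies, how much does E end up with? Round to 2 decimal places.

For player j, contributing a unit is worthwhile iff 4.2 × (j's share) ≥ 1, i.e. iff j's share is at least 0.2381.
A and C clear that bar, contributing 57 each; the remaining 3 contribute 0. Total contributed: 114.
E keeps 57 and receives 4.2 × 114 × 1/22 = 21.76 from the joint research fund, for a payoff of 78.76.

78.76 million dollars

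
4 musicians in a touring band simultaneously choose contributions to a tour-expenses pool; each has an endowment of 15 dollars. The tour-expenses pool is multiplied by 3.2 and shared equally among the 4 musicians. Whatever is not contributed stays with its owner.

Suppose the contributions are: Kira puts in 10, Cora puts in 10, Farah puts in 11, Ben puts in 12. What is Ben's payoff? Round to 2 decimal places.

Total contributed: 10 + 10 + 11 + 12 = 43.
Each receives 3.2 × 43 / 4 = 34.40 from the tour-expenses pool.
Ben keeps 15 − 12 = 3, so Ben's payoff is 3 + 34.40 = 37.40.

37.40 dollars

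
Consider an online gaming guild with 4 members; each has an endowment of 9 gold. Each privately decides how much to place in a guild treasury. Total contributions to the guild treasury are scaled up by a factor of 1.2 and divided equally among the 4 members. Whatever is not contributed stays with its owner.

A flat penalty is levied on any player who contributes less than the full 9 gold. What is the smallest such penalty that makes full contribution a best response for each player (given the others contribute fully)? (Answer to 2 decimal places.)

Given the others contribute fully, the best deviation is to contribute 0 (any partial contribution still incurs the fine and gives up units whose private return 0.3000 is below 1).
Deviating from 9 to 0 saves 9 gold but forfeits the deviator's share of the drop in the guild treasury: 1.2/4 × 9 = 2.70.
So the deviation gain is 9 − 2.70 = 6.30, and the fine must be at least 6.30 gold to wipe it out.

6.30 gold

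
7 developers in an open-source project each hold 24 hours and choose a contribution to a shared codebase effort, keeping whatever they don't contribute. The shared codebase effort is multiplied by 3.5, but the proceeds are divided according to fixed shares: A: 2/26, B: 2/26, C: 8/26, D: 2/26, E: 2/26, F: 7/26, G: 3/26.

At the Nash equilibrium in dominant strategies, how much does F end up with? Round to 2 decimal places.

Each unit j contributes comes back to j as 3.5 × (j's share), so j prefers to contribute only if that share exceeds 1/3.5 = 0.2857; otherwise keeping the unit dominates.
The only share above 0.2857 is C's 8/26, contributing 24; the remaining 6 contribute 0. Total contributed: 24.
F keeps 24 and receives 3.5 × 24 × 7/26 = 22.62 from the shared codebase effort, for a payoff of 46.62.

46.62 hours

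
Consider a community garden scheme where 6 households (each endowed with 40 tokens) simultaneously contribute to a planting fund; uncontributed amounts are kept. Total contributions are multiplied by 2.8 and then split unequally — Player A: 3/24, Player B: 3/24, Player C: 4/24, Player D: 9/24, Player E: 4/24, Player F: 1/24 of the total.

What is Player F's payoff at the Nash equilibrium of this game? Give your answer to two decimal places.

44.67 tokens

Each unit j contributes comes back to j as 2.8 × (j's share), so j prefers to contribute only if that share exceeds 1/2.8 = 0.3571; otherwise keeping the unit dominates.
Player D alone (share 9/24) is above the threshold, contributing 40; the remaining 5 contribute 0. Total contributed: 40.
Player F keeps 40 and receives 2.8 × 40 × 1/24 = 4.67 from the planting fund, for a payoff of 44.67.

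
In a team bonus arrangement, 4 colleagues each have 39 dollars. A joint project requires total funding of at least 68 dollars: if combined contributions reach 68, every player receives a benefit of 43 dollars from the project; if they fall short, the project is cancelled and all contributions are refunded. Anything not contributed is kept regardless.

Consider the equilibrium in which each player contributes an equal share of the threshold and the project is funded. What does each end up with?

Equal share of the threshold: 68/4 = 17.
At this profile no one gains by cutting their contribution: any cut drops the total below 68, the project is cancelled, contributions are refunded, and the deviator ends with 39, which is less than 39 − 17 + 43 = 65. Contributing more than 17 just wastes the excess. So contributing exactly 17 is a best response.
Each player's payoff: 39 − 17 + 43 = 65.

65 dollars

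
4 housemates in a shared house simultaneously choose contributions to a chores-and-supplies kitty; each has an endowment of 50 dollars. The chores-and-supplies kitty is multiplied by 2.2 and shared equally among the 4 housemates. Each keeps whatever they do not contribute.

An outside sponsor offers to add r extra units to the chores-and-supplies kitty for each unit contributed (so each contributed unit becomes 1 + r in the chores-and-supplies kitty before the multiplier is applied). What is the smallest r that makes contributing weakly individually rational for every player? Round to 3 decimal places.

0.818

With matching at rate r, one contributed unit becomes (1 + r) in the chores-and-supplies kitty and returns 2.2 × (1 + r) / 4 to the contributor.
Setting this equal to 1: 1 + r = 4/2.2 = 1.8182.
So the minimum matching rate is r = 1.8182 − 1 = 0.818.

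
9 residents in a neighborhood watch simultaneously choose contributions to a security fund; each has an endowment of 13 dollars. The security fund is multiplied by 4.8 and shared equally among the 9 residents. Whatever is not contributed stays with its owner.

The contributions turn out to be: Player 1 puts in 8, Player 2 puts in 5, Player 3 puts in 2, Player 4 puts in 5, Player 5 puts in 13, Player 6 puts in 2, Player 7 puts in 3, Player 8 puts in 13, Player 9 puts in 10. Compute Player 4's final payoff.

40.53 dollars

Total contributed: 8 + 5 + 2 + 5 + 13 + 2 + 3 + 13 + 10 = 61.
Each receives 4.8 × 61 / 9 = 32.53 from the security fund.
Player 4 keeps 13 − 5 = 8, so Player 4's payoff is 8 + 32.53 = 40.53.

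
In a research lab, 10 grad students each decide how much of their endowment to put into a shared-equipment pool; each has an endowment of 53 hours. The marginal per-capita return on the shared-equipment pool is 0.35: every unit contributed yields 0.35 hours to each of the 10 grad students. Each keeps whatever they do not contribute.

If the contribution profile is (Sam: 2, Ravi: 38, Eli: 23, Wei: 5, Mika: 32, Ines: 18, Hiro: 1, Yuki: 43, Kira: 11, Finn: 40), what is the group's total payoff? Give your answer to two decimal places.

Total contributed: 2 + 38 + 23 + 5 + 32 + 18 + 1 + 43 + 11 + 40 = 213; total kept: 10 × 53 − 213 = 317.
The shared-equipment pool pays out 0.35 × 10 × 213 = 745.50 in aggregate.
Group total = 317 + 745.50 = 1062.50.

1062.50 hours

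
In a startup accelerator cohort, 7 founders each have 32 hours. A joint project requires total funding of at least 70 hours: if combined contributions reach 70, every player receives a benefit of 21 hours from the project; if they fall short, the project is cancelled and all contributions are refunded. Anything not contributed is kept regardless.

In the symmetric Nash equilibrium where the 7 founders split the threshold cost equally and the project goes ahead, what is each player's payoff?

43 hours

Equal share of the threshold: 70/7 = 10.
At this profile no one gains by cutting their contribution: any cut drops the total below 70, the project is cancelled, contributions are refunded, and the deviator ends with 32, which is less than 32 − 10 + 21 = 43. Contributing more than 10 just wastes the excess. So contributing exactly 10 is a best response.
Each player's payoff: 32 − 10 + 21 = 43.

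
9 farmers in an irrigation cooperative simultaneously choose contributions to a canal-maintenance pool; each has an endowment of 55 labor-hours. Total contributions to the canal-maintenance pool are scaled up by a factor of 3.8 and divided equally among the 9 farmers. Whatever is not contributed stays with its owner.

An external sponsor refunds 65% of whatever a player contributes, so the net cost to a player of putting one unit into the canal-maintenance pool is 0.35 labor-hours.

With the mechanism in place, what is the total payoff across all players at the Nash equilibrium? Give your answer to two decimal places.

2202.75 labor-hours

The effective private return per unit is now (3.8/9) / 0.35 = 1.2063 > 1, so every player's dominant strategy flips to full contribution.
At the Nash equilibrium everyone contributes 55. Group total payoff = 9 × (55 × 0.65 + 3.8 × 55) = 2202.75.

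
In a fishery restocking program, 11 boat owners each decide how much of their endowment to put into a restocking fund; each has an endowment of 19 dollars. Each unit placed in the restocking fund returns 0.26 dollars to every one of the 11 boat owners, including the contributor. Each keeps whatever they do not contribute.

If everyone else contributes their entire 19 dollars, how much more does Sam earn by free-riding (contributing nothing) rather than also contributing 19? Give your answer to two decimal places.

14.06 dollars

Switching from a contribution of 19 to 0 lets Sam keep an extra 19 dollars, but lowers the restocking fund by 19, which costs Sam their own share of that drop: 0.26 × 19 = 4.94.
Net gain = 19 − 4.94 = 14.06. The private return per contributed unit (0.26) is below 1, so free-riding is indeed the best response regardless of what the others do.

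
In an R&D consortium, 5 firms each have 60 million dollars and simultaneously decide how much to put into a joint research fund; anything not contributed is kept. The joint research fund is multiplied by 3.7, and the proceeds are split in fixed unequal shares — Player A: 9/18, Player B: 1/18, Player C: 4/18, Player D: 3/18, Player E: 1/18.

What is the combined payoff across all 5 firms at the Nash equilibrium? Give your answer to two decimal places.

Each unit j contributes comes back to j as 3.7 × (j's share), so j prefers to contribute only if that share exceeds 1/3.7 = 0.2703; otherwise keeping the unit dominates.
The only share above 0.2703 is Player A's 9/18, contributing 60; the remaining 4 contribute 0. Total contributed: 60.
The joint research fund pays out 3.7 × 60 = 222.00 in total (split across the unequal shares, but the aggregate is all that matters for the group sum).
The 4 free-riders keep 60 each, adding 240. Group total = 240 + 222.00 = 462.00.

462.00 million dollars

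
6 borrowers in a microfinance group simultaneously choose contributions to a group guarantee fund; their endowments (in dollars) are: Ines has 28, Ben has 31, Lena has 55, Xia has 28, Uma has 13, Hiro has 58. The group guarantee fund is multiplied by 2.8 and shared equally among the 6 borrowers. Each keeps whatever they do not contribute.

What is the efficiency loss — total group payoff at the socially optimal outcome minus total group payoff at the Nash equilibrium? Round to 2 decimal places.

The private return per contributed unit is 2.8/6 = 0.4667 < 1 for every player regardless of endowment, so the Nash equilibrium is zero contribution and the group total is Σ E_j = 28 + 31 + 55 + 28 + 13 + 58 = 213.
Each contributed unit returns 2.800 to the group, so the social optimum is full contribution by everyone: group total = 2.800 × 213 = 596.40.
Efficiency loss = (2.800 − 1) × 213 = 383.40.

383.40 dollars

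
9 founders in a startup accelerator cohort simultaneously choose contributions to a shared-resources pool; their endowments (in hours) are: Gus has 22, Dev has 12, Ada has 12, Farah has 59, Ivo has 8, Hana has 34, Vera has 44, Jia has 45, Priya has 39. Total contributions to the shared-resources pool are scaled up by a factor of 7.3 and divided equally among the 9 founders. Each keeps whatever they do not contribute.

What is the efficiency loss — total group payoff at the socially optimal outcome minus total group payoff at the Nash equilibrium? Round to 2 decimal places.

The private return per contributed unit is 7.3/9 = 0.8111 < 1 for every player regardless of endowment, so the Nash equilibrium is zero contribution and the group total is Σ E_j = 22 + 12 + 12 + 59 + 8 + 34 + 44 + 45 + 39 = 275.
Each contributed unit returns 7.300 to the group, so the social optimum is full contribution by everyone: group total = 7.300 × 275 = 2007.50.
Efficiency loss = (7.300 − 1) × 275 = 1732.50.

1732.50 hours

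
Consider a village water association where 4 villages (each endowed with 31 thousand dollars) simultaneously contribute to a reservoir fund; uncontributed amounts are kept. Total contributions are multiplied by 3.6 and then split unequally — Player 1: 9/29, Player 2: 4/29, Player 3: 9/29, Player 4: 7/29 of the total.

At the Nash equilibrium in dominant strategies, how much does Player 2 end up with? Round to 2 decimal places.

61.79 thousand dollars

Player j's private return per contributed unit is 3.6 × (j's share). Contributing is weakly dominant for j when that share is at least 1/3.6 = 0.2778, and contributing 0 is dominant otherwise.
Player 1 and Player 3 clear that bar, contributing 31 each; the remaining 2 contribute 0. Total contributed: 62.
Player 2 keeps 31 and receives 3.6 × 62 × 4/29 = 30.79 from the reservoir fund, for a payoff of 61.79.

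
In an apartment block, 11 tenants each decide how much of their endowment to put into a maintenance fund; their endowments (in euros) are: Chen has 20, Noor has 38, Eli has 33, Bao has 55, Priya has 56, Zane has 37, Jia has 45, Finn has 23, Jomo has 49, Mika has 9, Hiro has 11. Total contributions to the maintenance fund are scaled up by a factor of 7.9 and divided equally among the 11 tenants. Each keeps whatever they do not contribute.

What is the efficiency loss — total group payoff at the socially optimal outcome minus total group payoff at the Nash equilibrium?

The private return per contributed unit is 7.9/11 = 0.7182 < 1 for every player regardless of endowment, so the Nash equilibrium is zero contribution and the group total is Σ E_j = 20 + 38 + 33 + 55 + 56 + 37 + 45 + 23 + 49 + 9 + 11 = 376.
Each contributed unit returns 7.900 to the group, so the social optimum is full contribution by everyone: group total = 7.900 × 376 = 2970.40.
Efficiency loss = (7.900 − 1) × 376 = 2594.40.

2594.40 euros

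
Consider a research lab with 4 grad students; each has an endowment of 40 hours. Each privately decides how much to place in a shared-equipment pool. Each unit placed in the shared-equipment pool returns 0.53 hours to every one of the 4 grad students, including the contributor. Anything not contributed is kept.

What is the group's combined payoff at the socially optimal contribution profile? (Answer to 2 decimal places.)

339.20 hours

Each contributed unit returns 2.120 to the group as a whole (0.53 to each of 4 players), which exceeds 1, so the social optimum is full contribution: group total = 2.120 × 160 = 339.20.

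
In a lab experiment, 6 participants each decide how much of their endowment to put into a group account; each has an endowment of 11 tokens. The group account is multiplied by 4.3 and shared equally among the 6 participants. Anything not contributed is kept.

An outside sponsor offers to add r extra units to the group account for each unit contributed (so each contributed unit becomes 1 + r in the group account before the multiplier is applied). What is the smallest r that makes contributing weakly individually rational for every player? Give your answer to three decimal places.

With matching at rate r, one contributed unit becomes (1 + r) in the group account and returns 4.3 × (1 + r) / 6 to the contributor.
Setting this equal to 1: 1 + r = 6/4.3 = 1.3953.
So the minimum matching rate is r = 1.3953 − 1 = 0.395.

0.395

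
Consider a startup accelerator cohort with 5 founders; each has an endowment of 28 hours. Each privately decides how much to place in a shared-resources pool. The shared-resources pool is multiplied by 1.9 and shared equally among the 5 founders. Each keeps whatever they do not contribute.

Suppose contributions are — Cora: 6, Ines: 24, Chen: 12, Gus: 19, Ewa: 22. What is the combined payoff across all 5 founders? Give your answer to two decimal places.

214.70 hours

Total contributed: 6 + 24 + 12 + 19 + 22 = 83; total kept: 5 × 28 − 83 = 57.
The shared-resources pool pays out 1.9 × 83 = 157.70 in aggregate.
Group total = 57 + 157.70 = 214.70.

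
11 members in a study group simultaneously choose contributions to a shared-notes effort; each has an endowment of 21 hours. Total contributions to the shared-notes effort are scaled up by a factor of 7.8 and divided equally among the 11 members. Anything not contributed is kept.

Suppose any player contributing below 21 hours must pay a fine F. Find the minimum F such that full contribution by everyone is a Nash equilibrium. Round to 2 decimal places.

6.11 hours

Given the others contribute fully, the best deviation is to contribute 0 (any partial contribution still incurs the fine and gives up units whose private return 0.7091 is below 1).
Deviating from 21 to 0 saves 21 hours but forfeits the deviator's share of the drop in the shared-notes effort: 7.8/11 × 21 = 14.89.
So the deviation gain is 21 − 14.89 = 6.11, and the fine must be at least 6.11 hours to wipe it out.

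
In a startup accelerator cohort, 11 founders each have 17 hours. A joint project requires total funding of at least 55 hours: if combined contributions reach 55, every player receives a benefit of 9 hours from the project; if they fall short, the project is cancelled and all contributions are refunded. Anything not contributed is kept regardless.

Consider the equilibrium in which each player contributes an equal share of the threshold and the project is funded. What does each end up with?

21 hours

Equal share of the threshold: 55/11 = 5.
At this profile no one gains by cutting their contribution: any cut drops the total below 55, the project is cancelled, contributions are refunded, and the deviator ends with 17, which is less than 17 − 5 + 9 = 21. Contributing more than 5 just wastes the excess. So contributing exactly 5 is a best response.
Each player's payoff: 17 − 5 + 9 = 21.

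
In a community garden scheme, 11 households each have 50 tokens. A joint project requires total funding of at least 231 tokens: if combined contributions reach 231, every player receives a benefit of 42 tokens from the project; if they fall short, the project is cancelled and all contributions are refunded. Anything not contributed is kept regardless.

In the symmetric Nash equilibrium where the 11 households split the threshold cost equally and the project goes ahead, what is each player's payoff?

Equal share of the threshold: 231/11 = 21.
At this profile no one gains by cutting their contribution: any cut drops the total below 231, the project is cancelled, contributions are refunded, and the deviator ends with 50, which is less than 50 − 21 + 42 = 71. Contributing more than 21 just wastes the excess. So contributing exactly 21 is a best response.
Each player's payoff: 50 − 21 + 42 = 71.

71 tokens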